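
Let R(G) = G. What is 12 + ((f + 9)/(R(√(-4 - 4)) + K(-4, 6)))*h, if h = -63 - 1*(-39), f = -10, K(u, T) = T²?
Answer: 2064/163 - 6*I*√2/163 ≈ 12.663 - 0.052057*I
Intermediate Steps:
h = -24 (h = -63 + 39 = -24)
12 + ((f + 9)/(R(√(-4 - 4)) + K(-4, 6)))*h = 12 + ((-10 + 9)/(√(-4 - 4) + 6²))*(-24) = 12 - 1/(√(-8) + 36)*(-24) = 12 - 1/(2*I*√2 + 36)*(-24) = 12 - 1/(36 + 2*I*√2)*(-24) = 12 + 24/(36 + 2*I*√2)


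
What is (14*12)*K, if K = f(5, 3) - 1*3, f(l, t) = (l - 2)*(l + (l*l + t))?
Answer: 16128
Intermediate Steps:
f(l, t) = (-2 + l)*(l + t + l²) (f(l, t) = (-2 + l)*(l + (l² + t)) = (-2 + l)*(l + (t + l²)) = (-2 + l)*(l + t + l²))
K = 96 (K = (5³ - 1*5² - 2*5 - 2*3 + 5*3) - 1*3 = (125 - 1*25 - 10 - 6 + 15) - 3 = (125 - 25 - 10 - 6 + 15) - 3 = 99 - 3 = 96)
(14*12)*K = (14*12)*96 = 168*96 = 16128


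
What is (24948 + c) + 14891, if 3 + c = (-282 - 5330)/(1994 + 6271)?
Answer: 329238928/8265 ≈ 39835.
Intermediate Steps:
c = -30407/8265 (c = -3 + (-282 - 5330)/(1994 + 6271) = -3 - 5612/8265 = -30407/8265 ≈ -3.6790)
(24948 + c) + 14891 = (24948 - 30407/8265) + 14891 = 206164813/8265 + 14891 = 329238928/8265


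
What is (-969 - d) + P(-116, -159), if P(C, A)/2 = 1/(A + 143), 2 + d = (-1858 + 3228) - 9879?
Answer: 60335/8 ≈ 7541.9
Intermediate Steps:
d = -8511 (d = -2 + ((-1858 + 3228) - 9879) = -2 + (1370 - 9879) = -2 - 8509 = -8511)
P(C, A) = 2/(143 + A) (P(C, A) = 2/(A + 143) = 2/(143 + A))
(-969 - d) + P(-116, -159) = (-969 - 1*(-8511)) + 2/(143 - 159) = (-969 + 8511) + 2/(-16) = 7542 + 2*(-1/16) = 7542 - ⅛ = 60335/8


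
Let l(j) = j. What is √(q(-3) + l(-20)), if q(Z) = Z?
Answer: I*√23 ≈ 4.7958*I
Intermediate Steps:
√(q(-3) + l(-20)) = √(-3 - 20) = √(-23) = I*√23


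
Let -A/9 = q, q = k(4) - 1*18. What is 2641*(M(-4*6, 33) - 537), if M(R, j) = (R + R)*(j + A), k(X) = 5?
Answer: -20433417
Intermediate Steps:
q = -13 (q = 5 - 1*18 = 5 - 18 = -13)
A = 117 (A = -9*(-13) = 117)
M(R, j) = 2*R*(117 + j) (M(R, j) = (R + R)*(j + 117) = (2*R)*(117 + j) = 2*R*(117 + j))
2641*(M(-4*6, 33) - 537) = 2641*(2*(-4*6)*(117 + 33) - 537) = 2641*(2*(-24)*150 - 537) = 2641*(-7200 - 537) = 2641*(-7737) = -20433417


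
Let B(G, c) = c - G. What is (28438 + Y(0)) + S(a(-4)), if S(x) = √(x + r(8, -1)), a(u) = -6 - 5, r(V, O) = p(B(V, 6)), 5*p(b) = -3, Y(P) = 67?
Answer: 28505 + I*√290/5 ≈ 28505.0 + 3.4059*I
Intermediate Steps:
p(b) = -⅗ (p(b) = (⅕)*(-3) = -⅗)
r(V, O) = -⅗
a(u) = -11
S(x) = √(-⅗ + x) (S(x) = √(x - ⅗) = √(-⅗ + x))
(28438 + Y(0)) + S(a(-4)) = (28438 + 67) + √(-15 + 25*(-11))/5 = 28505 + √(-15 - 275)/5 = 28505 + √(-290)/5 = 28505 + (I*√290)/5 = 28505 + I*√290/5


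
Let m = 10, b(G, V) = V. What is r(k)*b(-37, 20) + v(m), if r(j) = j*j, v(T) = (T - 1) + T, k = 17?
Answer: 5799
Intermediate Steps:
v(T) = -1 + 2*T (v(T) = (-1 + T) + T = -1 + 2*T)
r(j) = j²
r(k)*b(-37, 20) + v(m) = 17²*20 + (-1 + 2*10) = 289*20 + (-1 + 20) = 5780 + 19 = 5799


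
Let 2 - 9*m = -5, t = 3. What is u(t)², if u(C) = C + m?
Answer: 1156/81 ≈ 14.272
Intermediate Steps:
m = 7/9 (m = 2/9 - ⅑*(-5) = 2/9 + 5/9 = 7/9 ≈ 0.77778)
u(C) = 7/9 + C (u(C) = C + 7/9 = 7/9 + C)
u(t)² = (7/9 + 3)² = (34/9)² = 1156/81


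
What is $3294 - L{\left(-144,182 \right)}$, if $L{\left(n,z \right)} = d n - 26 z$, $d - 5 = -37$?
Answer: $3418$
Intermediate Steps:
$d = -32$ ($d = 5 - 37 = -32$)
$L{\left(n,z \right)} = - 32 n - 26 z$
$3294 - L{\left(-144,182 \right)} = 3294 - \left(\left(-32\right) \left(-144\right) - 4732\right) = 3294 - \left(4608 - 4732\right) = 3294 - -124 = 3294 + 124 = 3418$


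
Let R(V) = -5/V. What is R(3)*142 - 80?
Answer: -950/3 ≈ -316.67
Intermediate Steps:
R(3)*142 - 80 = -5/3*142 - 80 = -710/3 - 80 = -950/3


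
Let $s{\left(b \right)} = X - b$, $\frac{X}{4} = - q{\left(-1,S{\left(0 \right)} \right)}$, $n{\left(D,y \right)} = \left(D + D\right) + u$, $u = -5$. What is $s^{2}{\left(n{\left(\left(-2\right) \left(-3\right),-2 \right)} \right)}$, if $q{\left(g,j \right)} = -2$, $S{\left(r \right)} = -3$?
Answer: $1$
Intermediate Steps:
$n{\left(D,y \right)} = -5 + 2 D$ ($n{\left(D,y \right)} = \left(D + D\right) - 5 = 2 D - 5 = -5 + 2 D$)
$X = 8$ ($X = 4 \left(\left(-1\right) \left(-2\right)\right) = 4 \cdot 2 = 8$)
$s{\left(b \right)} = 8 - b$
$s^{2}{\left(n{\left(\left(-2\right) \left(-3\right),-2 \right)} \right)} = \left(8 - \left(-5 + 2 \left(\left(-2\right) \left(-3\right)\right)\right)\right)^{2} = \left(8 - \left(-5 + 2 \cdot 6\right)\right)^{2} = \left(8 - \left(-5 + 12\right)\right)^{2} = \left(8 - 7\right)^{2} = 1^{2} = 1$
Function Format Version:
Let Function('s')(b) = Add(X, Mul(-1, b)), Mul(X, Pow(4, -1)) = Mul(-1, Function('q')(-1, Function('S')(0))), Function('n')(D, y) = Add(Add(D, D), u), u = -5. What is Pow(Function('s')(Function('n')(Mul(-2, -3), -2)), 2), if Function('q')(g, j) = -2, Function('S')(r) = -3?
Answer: 1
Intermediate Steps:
Function('n')(D, y) = Add(-5, Mul(2, D)) (Function('n')(D, y) = Add(Add(D, D), -5) = Add(Mul(2, D), -5) = Add(-5, Mul(2, D)))
X = 8 (X = Mul(4, Mul(-1, -2)) = Mul(4, 2) = 8)
Function('s')(b) = Add(8, Mul(-1, b))
Pow(Function('s')(Function('n')(Mul(-2, -3), -2)), 2) = Pow(Add(8, Mul(-1, Add(-5, Mul(2, Mul(-2, -3))))), 2) = Pow(Add(8, Mul(-1, Add(-5, Mul(2, 6)))), 2) = Pow(Add(8, Mul(-1, Add(-5, 12))), 2) = Pow(Add(8, Mul(-1, 7)), 2) = Pow(Add(8, -7), 2) = Pow(1, 2) = 1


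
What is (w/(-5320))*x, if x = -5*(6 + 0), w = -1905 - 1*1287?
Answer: -18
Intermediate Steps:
w = -3192 (w = -1905 - 1287 = -3192)
x = -30 (x = -5*6 = -30)
(w/(-5320))*x = -3192/(-5320)*(-30) = -3192*(-1/5320)*(-30) = (⅗)*(-30) = -18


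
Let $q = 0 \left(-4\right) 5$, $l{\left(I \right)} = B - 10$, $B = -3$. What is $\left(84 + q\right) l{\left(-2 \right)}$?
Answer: $-1092$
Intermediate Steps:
$l{\left(I \right)} = -13$ ($l{\left(I \right)} = -3 - 10 = -13$)
$q = 0$ ($q = 0 \cdot 5 = 0$)
$\left(84 + q\right) l{\left(-2 \right)} = \left(84 + 0\right) \left(-13\right) = 84 \left(-13\right) = -1092$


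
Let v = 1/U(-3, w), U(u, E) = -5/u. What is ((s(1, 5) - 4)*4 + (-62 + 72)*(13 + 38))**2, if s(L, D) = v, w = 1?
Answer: 6160324/25 ≈ 2.4641e+5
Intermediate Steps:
v = 3/5 (v = 1/(-5/(-3)) = 1/(-5*(-1/3)) = 1/(5/3) = 3/5 ≈ 0.60000)
s(L, D) = 3/5
((s(1, 5) - 4)*4 + (-62 + 72)*(13 + 38))**2 = ((3/5 - 4)*4 + (-62 + 72)*(13 + 38))**2 = (-17/5*4 + 10*51)**2 = (-68/5 + 510)**2 = (2482/5)**2 = 6160324/25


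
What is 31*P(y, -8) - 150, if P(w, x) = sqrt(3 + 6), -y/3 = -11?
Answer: -57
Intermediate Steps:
y = 33 (y = -3*(-11) = 33)
P(w, x) = 3 (P(w, x) = sqrt(9) = 3)
31*P(y, -8) - 150 = 31*3 - 150 = 93 - 150 = -57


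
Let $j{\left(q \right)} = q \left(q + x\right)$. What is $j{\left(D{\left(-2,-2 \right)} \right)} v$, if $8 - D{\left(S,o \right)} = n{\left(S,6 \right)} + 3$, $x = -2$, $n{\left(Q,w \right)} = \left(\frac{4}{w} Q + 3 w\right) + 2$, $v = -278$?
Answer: $- \frac{535706}{9} \approx -59523.0$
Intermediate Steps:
$n{\left(Q,w \right)} = 2 + 3 w + \frac{4 Q}{w}$ ($n{\left(Q,w \right)} = \left(\frac{4 Q}{w} + 3 w\right) + 2 = \left(3 w + \frac{4 Q}{w}\right) + 2 = 2 + 3 w + \frac{4 Q}{w}$)
$D{\left(S,o \right)} = -15 - \frac{2 S}{3}$ ($D{\left(S,o \right)} = 8 - \left(\left(2 + 3 \cdot 6 + \frac{4 S}{6}\right) + 3\right) = 8 - \left(\left(2 + 18 + 4 S \frac{1}{6}\right) + 3\right) = 8 - \left(\left(2 + 18 + \frac{2 S}{3}\right) + 3\right) = 8 - \left(\left(20 + \frac{2 S}{3}\right) + 3\right) = 8 - \left(23 + \frac{2 S}{3}\right) = -15 - \frac{2 S}{3}$)
$j{\left(q \right)} = q \left(-2 + q\right)$ ($j{\left(q \right)} = q \left(q - 2\right) = q \left(-2 + q\right)$)
$j{\left(D{\left(-2,-2 \right)} \right)} v = \left(-15 - - \frac{4}{3}\right) \left(-2 - \frac{41}{3}\right) \left(-278\right) = \left(-15 + \frac{4}{3}\right) \left(-2 + \left(-15 + \frac{4}{3}\right)\right) \left(-278\right) = - \frac{41 \left(-2 - \frac{41}{3}\right)}{3} \left(-278\right) = \left(- \frac{41}{3}\right) \left(- \frac{47}{3}\right) \left(-278\right) = \frac{1927}{9} \left(-278\right) = - \frac{535706}{9}$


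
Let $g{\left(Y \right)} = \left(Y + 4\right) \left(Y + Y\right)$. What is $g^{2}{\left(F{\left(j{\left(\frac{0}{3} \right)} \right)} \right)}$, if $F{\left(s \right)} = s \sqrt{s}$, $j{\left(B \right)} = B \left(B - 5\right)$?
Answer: $0$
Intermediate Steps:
$j{\left(B \right)} = B \left(-5 + B\right)$
$F{\left(s \right)} = s^{\frac{3}{2}}$
$g{\left(Y \right)} = 2 Y \left(4 + Y\right)$ ($g{\left(Y \right)} = \left(4 + Y\right) 2 Y = 2 Y \left(4 + Y\right)$)
$g^{2}{\left(F{\left(j{\left(\frac{0}{3} \right)} \right)} \right)} = \left(2 \left(\frac{0}{3} \left(-5 + \frac{0}{3}\right)\right)^{\frac{3}{2}} \left(4 + \left(\frac{0}{3} \left(-5 + \frac{0}{3}\right)\right)^{\frac{3}{2}}\right)\right)^{2} = \left(2 \left(0 \cdot \frac{1}{3} \left(-5 + 0 \cdot \frac{1}{3}\right)\right)^{\frac{3}{2}} \left(4 + \left(0 \cdot \frac{1}{3} \left(-5 + 0 \cdot \frac{1}{3}\right)\right)^{\frac{3}{2}}\right)\right)^{2} = \left(2 \left(0 \left(-5 + 0\right)\right)^{\frac{3}{2}} \left(4 + \left(0 \left(-5 + 0\right)\right)^{\frac{3}{2}}\right)\right)^{2} = \left(2 \left(0 \left(-5\right)\right)^{\frac{3}{2}} \left(4 + \left(0 \left(-5\right)\right)^{\frac{3}{2}}\right)\right)^{2} = \left(2 \cdot 0^{\frac{3}{2}} \left(4 + 0^{\frac{3}{2}}\right)\right)^{2} = \left(2 \cdot 0 \left(4 + 0\right)\right)^{2} = \left(2 \cdot 0 \cdot 4\right)^{2} = 0^{2} = 0$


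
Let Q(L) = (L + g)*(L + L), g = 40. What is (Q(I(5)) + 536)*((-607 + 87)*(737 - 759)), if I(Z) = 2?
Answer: 8053760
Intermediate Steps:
Q(L) = 2*L*(40 + L) (Q(L) = (L + 40)*(L + L) = (40 + L)*(2*L) = 2*L*(40 + L))
(Q(I(5)) + 536)*((-607 + 87)*(737 - 759)) = (2*2*(40 + 2) + 536)*((-607 + 87)*(737 - 759)) = (2*2*42 + 536)*(-520*(-22)) = (168 + 536)*11440 = 704*11440 = 8053760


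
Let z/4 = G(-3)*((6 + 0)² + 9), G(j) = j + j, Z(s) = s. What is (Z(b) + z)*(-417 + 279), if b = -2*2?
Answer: 149592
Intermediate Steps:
b = -4
G(j) = 2*j
z = -1080 (z = 4*((2*(-3))*((6 + 0)² + 9)) = 4*(-6*(6² + 9)) = 4*(-6*(36 + 9)) = 4*(-6*45) = 4*(-270) = -1080)
(Z(b) + z)*(-417 + 279) = (-4 - 1080)*(-417 + 279) = -1084*(-138) = 149592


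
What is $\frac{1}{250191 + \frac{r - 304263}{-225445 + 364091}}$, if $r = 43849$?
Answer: $\frac{69323}{17343860486} \approx 3.997 \cdot 10^{-6}$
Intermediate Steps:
$\frac{1}{250191 + \frac{r - 304263}{-225445 + 364091}} = \frac{1}{250191 + \frac{43849 - 304263}{-225445 + 364091}} = \frac{1}{250191 - \frac{260414}{138646}} = \frac{1}{250191 - \frac{130207}{69323}} = \frac{1}{\frac{17343860486}{69323}} = \frac{69323}{17343860486}$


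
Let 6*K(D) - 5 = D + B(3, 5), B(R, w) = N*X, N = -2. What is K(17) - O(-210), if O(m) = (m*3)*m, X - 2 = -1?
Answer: -396890/3 ≈ -1.3230e+5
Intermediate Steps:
X = 1 (X = 2 - 1 = 1)
O(m) = 3*m² (O(m) = (3*m)*m = 3*m²)
B(R, w) = -2 (B(R, w) = -2*1 = -2)
K(D) = ½ + D/6 (K(D) = ⅚ + (D - 2)/6 = ⅚ + (-2 + D)/6 = ⅚ + (-⅓ + D/6) = ½ + D/6)
K(17) - O(-210) = (½ + (⅙)*17) - 3*(-210)² = (½ + 17/6) - 3*44100 = 10/3 - 1*132300 = 10/3 - 132300 = -396890/3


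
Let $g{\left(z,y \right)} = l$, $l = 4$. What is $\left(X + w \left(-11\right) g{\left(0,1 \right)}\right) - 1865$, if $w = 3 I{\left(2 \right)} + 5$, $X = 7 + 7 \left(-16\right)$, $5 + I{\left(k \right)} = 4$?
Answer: $-2058$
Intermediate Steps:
$I{\left(k \right)} = -1$ ($I{\left(k \right)} = -5 + 4 = -1$)
$X = -105$ ($X = 7 - 112 = -105$)
$w = 2$ ($w = 3 \left(-1\right) + 5 = -3 + 5 = 2$)
$g{\left(z,y \right)} = 4$
$\left(X + w \left(-11\right) g{\left(0,1 \right)}\right) - 1865 = \left(-105 + 2 \left(-11\right) 4\right) - 1865 = \left(-105 - 88\right) - 1865 = -193 - 1865 = -2058$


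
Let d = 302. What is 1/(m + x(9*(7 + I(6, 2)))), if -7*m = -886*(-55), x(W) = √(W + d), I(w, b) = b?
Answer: -341110/2374594133 - 49*√383/2374594133 ≈ -0.00014405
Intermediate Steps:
x(W) = √(302 + W) (x(W) = √(W + 302) = √(302 + W))
m = -48730/7 (m = -(-886)*(-55)/7 = -⅐*48730 = -48730/7 ≈ -6961.4)
1/(m + x(9*(7 + I(6, 2)))) = 1/(-48730/7 + √(302 + 9*(7 + 2))) = 1/(-48730/7 + √(302 + 9*9)) = 1/(-48730/7 + √(302 + 81)) = 1/(-48730/7 + √383)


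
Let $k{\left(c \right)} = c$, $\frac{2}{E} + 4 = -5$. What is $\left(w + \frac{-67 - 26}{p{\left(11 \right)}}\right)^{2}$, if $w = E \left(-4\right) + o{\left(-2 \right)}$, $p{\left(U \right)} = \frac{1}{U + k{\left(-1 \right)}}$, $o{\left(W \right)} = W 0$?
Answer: $\frac{69923044}{81} \approx 8.6325 \cdot 10^{5}$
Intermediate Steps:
$E = - \frac{2}{9}$ ($E = \frac{2}{-4 - 5} = \frac{2}{-9} = 2 \left(- \frac{1}{9}\right) = - \frac{2}{9} \approx -0.22222$)
$o{\left(W \right)} = 0$
$p{\left(U \right)} = \frac{1}{-1 + U}$ ($p{\left(U \right)} = \frac{1}{U - 1} = \frac{1}{-1 + U}$)
$w = \frac{8}{9}$ ($w = \left(- \frac{2}{9}\right) \left(-4\right) + 0 = \frac{8}{9} + 0 = \frac{8}{9} \approx 0.88889$)
$\left(w + \frac{-67 - 26}{p{\left(11 \right)}}\right)^{2} = \left(\frac{8}{9} + \frac{-67 - 26}{\frac{1}{-1 + 11}}\right)^{2} = \left(\frac{8}{9} + \frac{-67 - 26}{\frac{1}{10}}\right)^{2} = \left(\frac{8}{9} - 93 \frac{1}{\frac{1}{10}}\right)^{2} = \left(\frac{8}{9} - 930\right)^{2} = \left(- \frac{8362}{9}\right)^{2} = \frac{69923044}{81}$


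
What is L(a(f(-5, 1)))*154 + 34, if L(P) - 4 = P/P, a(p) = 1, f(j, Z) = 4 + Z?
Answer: 804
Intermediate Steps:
L(P) = 5 (L(P) = 4 + P/P = 4 + 1 = 5)
L(a(f(-5, 1)))*154 + 34 = 5*154 + 34 = 770 + 34 = 804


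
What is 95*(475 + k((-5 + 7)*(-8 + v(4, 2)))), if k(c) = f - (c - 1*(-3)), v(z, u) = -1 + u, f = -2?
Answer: 45980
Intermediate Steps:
k(c) = -5 - c (k(c) = -2 - (c - 1*(-3)) = -2 - (c + 3) = -2 - (3 + c) = -2 + (-3 - c) = -5 - c)
95*(475 + k((-5 + 7)*(-8 + v(4, 2)))) = 95*(475 + (-5 - (-5 + 7)*(-8 + (-1 + 2)))) = 95*(475 + (-5 - 2*(-8 + 1))) = 95*(475 + (-5 - 2*(-7))) = 95*(475 + (-5 - 1*(-14))) = 95*(475 + (-5 + 14)) = 95*(475 + 9) = 95*484 = 45980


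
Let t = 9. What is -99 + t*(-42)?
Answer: -477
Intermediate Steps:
-99 + t*(-42) = -99 + 9*(-42) = -99 - 378 = -477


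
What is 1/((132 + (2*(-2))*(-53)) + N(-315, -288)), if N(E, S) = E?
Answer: 1/29 ≈ 0.034483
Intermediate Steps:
1/((132 + (2*(-2))*(-53)) + N(-315, -288)) = 1/((132 + (2*(-2))*(-53)) - 315) = 1/((132 - 4*(-53)) - 315) = 1/((132 + 212) - 315) = 1/(344 - 315) = 1/29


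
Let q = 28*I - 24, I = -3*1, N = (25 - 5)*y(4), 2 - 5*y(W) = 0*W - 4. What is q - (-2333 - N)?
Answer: 2249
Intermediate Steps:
y(W) = 6/5 (y(W) = ⅖ - (0*W - 4)/5 = ⅖ - (0 - 4)/5 = ⅖ - ⅕*(-4) = ⅖ + ⅘ = 6/5)
N = 24 (N = (25 - 5)*(6/5) = 20*(6/5) = 24)
I = -3
q = -108 (q = 28*(-3) - 24 = -84 - 24 = -108)
q - (-2333 - N) = -108 - (-2333 - 1*24) = -108 - (-2333 - 24) = -108 - 1*(-2357) = -108 + 2357 = 2249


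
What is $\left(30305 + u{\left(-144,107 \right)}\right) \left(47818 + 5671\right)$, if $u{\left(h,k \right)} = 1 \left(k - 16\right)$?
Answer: $1625851644$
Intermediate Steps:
$u{\left(h,k \right)} = -16 + k$ ($u{\left(h,k \right)} = 1 \left(-16 + k\right) = -16 + k$)
$\left(30305 + u{\left(-144,107 \right)}\right) \left(47818 + 5671\right) = \left(30305 + \left(-16 + 107\right)\right) \left(47818 + 5671\right) = \left(30305 + 91\right) 53489 = 30396 \cdot 53489 = 1625851644$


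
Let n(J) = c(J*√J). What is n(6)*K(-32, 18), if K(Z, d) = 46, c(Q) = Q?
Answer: 276*√6 ≈ 676.06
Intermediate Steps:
n(J) = J^(3/2) (n(J) = J*√J = J^(3/2))
n(6)*K(-32, 18) = 6^(3/2)*46 = (6*√6)*46 = 276*√6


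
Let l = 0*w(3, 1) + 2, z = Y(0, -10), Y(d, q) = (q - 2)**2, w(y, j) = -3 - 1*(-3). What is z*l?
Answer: 288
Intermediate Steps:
w(y, j) = 0 (w(y, j) = -3 + 3 = 0)
Y(d, q) = (-2 + q)**2
z = 144 (z = (-2 - 10)**2 = (-12)**2 = 144)
l = 2 (l = 0*0 + 2 = 0 + 2 = 2)
z*l = 144*2 = 288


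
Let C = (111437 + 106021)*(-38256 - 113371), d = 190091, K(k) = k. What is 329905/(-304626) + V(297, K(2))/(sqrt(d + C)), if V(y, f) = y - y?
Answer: -329905/304626 ≈ -1.0830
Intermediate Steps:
C = -32972504166 (C = 217458*(-151627) = -32972504166)
V(y, f) = 0
329905/(-304626) + V(297, K(2))/(sqrt(d + C)) = 329905/(-304626) + 0/(sqrt(190091 - 32972504166)) = 329905*(-1/304626) + 0/(sqrt(-32972314075)) = -329905/304626 + 0/((5*I*sqrt(1318892563))) = -329905/304626 + 0*(-I*sqrt(1318892563)/6594462815) = -329905/304626 + 0 = -329905/304626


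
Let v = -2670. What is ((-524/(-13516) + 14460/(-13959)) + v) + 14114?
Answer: 179912463991/15722487 ≈ 11443.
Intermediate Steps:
((-524/(-13516) + 14460/(-13959)) + v) + 14114 = ((-524/(-13516) + 14460/(-13959)) - 2670) + 14114 = ((-524*(-1/13516) + 14460*(-1/13959)) - 2670) + 14114 = ((131/3379 - 4820/4653) - 2670) + 14114 = (-15677237/15722487 - 2670) + 14114 = -41994717527/15722487 + 14114 = 179912463991/15722487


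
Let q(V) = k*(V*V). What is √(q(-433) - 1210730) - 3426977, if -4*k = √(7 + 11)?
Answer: -3426977 + I*√(4842920 + 562467*√2)/2 ≈ -3.427e+6 + 1187.3*I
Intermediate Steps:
k = -3*√2/4 (k = -√(7 + 11)/4 = -3*√2/4 ≈ -1.0607)
q(V) = -3*√2*V²/4 (q(V) = (-3*√2/4)*(V*V) = (-3*√2/4)*V² = -3*√2*V²/4)
√(q(-433) - 1210730) - 3426977 = √(-¾*√2*(-433)² - 1210730) - 3426977 = √(-¾*√2*187489 - 1210730) - 3426977 = √(-562467*√2/4 - 1210730) - 3426977 = √(-1210730 - 562467*√2/4) - 3426977 = -3426977 + √(-1210730 - 562467*√2/4)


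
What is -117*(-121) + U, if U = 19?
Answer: 14176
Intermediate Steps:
-117*(-121) + U = -117*(-121) + 19 = 14157 + 19 = 14176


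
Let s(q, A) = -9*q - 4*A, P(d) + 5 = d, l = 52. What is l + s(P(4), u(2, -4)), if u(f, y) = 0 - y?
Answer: 45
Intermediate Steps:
u(f, y) = -y
P(d) = -5 + d
l + s(P(4), u(2, -4)) = 52 + (-9*(-5 + 4) - (-4)*(-4)) = 52 + (-9*(-1) - 4*4) = 52 + (9 - 16) = 52 - 7 = 45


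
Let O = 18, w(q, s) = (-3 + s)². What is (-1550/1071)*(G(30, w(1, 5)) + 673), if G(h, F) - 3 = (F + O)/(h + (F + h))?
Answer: -16773325/17136 ≈ -978.84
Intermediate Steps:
G(h, F) = 3 + (18 + F)/(F + 2*h) (G(h, F) = 3 + (F + 18)/(h + (F + h)) = 3 + (18 + F)/(F + 2*h))
(-1550/1071)*(G(30, w(1, 5)) + 673) = (-1550/1071)*(2*(9 + 2*(-3 + 5)² + 3*30)/((-3 + 5)² + 2*30) + 673) = (-1550*1/1071)*(2*(9 + 2*2² + 90)/(2² + 60) + 673) = -1550*(2*(9 + 2*4 + 90)/(4 + 60) + 673)/1071 = -1550*(2*(9 + 8 + 90)/64 + 673)/1071 = -1550*(2*(1/64)*107 + 673)/1071 = -1550*(107/32 + 673)/1071 = -1550/1071*21643/32 = -16773325/17136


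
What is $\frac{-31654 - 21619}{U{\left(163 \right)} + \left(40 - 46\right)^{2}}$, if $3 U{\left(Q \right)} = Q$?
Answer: $- \frac{159819}{271} \approx -589.74$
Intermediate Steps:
$U{\left(Q \right)} = \frac{Q}{3}$
$\frac{-31654 - 21619}{U{\left(163 \right)} + \left(40 - 46\right)^{2}} = \frac{-31654 - 21619}{\frac{1}{3} \cdot 163 + \left(40 - 46\right)^{2}} = - \frac{53273}{\frac{163}{3} + \left(-6\right)^{2}} = - \frac{53273}{\frac{163}{3} + 36} = - \frac{53273}{\frac{271}{3}} = \left(-53273\right) \frac{3}{271} = - \frac{159819}{271}$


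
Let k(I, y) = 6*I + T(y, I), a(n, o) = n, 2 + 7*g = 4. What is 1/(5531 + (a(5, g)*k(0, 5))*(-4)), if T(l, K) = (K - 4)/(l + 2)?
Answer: 7/38797 ≈ 0.00018043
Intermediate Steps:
g = 2/7 (g = -2/7 + (⅐)*4 = -2/7 + 4/7 = 2/7 ≈ 0.28571)
T(l, K) = (-4 + K)/(2 + l)
k(I, y) = 6*I + (-4 + I)/(2 + y)
1/(5531 + (a(5, g)*k(0, 5))*(-4)) = 1/(5531 + (5*((-4 + 0 + 6*0*(2 + 5))/(2 + 5)))*(-4)) = 1/(5531 + (5*((-4 + 0 + 6*0*7)/7))*(-4)) = 1/(5531 + (5*((-4 + 0 + 0)/7))*(-4)) = 1/(5531 + (5*((⅐)*(-4)))*(-4)) = 1/(5531 + (5*(-4/7))*(-4)) = 1/(5531 - 20/7*(-4)) = 1/(5531 + 80/7) = 1/(38797/7) = 7/38797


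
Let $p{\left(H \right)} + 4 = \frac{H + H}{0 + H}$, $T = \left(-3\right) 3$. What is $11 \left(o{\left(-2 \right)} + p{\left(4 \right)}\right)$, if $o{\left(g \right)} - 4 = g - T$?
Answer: $99$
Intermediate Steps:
$T = -9$
$p{\left(H \right)} = -2$ ($p{\left(H \right)} = -4 + \frac{H + H}{0 + H} = -4 + \frac{2 H}{H} = -4 + 2 = -2$)
$o{\left(g \right)} = 13 + g$ ($o{\left(g \right)} = 4 + \left(g - -9\right) = 4 + \left(g + 9\right) = 4 + \left(9 + g\right) = 13 + g$)
$11 \left(o{\left(-2 \right)} + p{\left(4 \right)}\right) = 11 \left(\left(13 - 2\right) - 2\right) = 11 \left(11 - 2\right) = 11 \cdot 9 = 99$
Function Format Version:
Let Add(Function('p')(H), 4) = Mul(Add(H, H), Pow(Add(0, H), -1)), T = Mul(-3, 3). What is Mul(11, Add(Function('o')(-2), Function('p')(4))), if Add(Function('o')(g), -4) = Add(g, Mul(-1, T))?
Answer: 99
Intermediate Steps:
T = -9
Function('p')(H) = -2 (Function('p')(H) = Add(-4, Mul(Add(H, H), Pow(Add(0, H), -1))) = Add(-4, Mul(Mul(2, H), Pow(H, -1))) = Add(-4, 2) = -2)
Function('o')(g) = Add(13, g) (Function('o')(g) = Add(4, Add(g, Mul(-1, -9))) = Add(4, Add(g, 9)) = Add(4, Add(9, g)) = Add(13, g))
Mul(11, Add(Function('o')(-2), Function('p')(4))) = Mul(11, Add(Add(13, -2), -2)) = Mul(11, Add(11, -2)) = Mul(11, 9) = 99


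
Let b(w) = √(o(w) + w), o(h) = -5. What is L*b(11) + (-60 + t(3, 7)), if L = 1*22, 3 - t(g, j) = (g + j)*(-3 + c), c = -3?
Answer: 3 + 22*√6 ≈ 56.889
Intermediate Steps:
t(g, j) = 3 + 6*g + 6*j (t(g, j) = 3 - (g + j)*(-3 - 3) = 3 - (g + j)*(-6) = 3 - (-6*g - 6*j) = 3 + (6*g + 6*j) = 3 + 6*g + 6*j)
L = 22
b(w) = √(-5 + w)
L*b(11) + (-60 + t(3, 7)) = 22*√(-5 + 11) + (-60 + (3 + 6*3 + 6*7)) = 22*√6 + (-60 + (3 + 18 + 42)) = 22*√6 + (-60 + 63) = 22*√6 + 3 = 3 + 22*√6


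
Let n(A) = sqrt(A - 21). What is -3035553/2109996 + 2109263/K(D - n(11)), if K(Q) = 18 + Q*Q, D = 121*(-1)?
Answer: (-1468689559017*I - 244867942*sqrt(10))/(703332*(-14649*I + 242*sqrt(10))) ≈ 142.16 - 7.5015*I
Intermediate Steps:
D = -121
n(A) = sqrt(-21 + A)
K(Q) = 18 + Q**2
-3035553/2109996 + 2109263/K(D - n(11)) = -3035553/2109996 + 2109263/(18 + (-121 - sqrt(-21 + 11))**2) = -3035553*1/2109996 + 2109263/(18 + (-121 - sqrt(-10))**2) = -1011851/703332 + 2109263/(18 + (-121 - I*sqrt(10))**2)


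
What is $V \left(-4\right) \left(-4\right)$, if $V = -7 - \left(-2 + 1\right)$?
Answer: $-96$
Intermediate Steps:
$V = -6$ ($V = -7 - -1 = -7 + 1 = -6$)
$V \left(-4\right) \left(-4\right) = \left(-6\right) \left(-4\right) \left(-4\right) = 24 \left(-4\right) = -96$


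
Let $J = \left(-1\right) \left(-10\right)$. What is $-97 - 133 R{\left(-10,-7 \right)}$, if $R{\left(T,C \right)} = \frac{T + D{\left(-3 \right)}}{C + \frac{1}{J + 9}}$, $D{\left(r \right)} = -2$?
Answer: $- \frac{3594}{11} \approx -326.73$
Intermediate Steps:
$J = 10$
$R{\left(T,C \right)} = \frac{-2 + T}{\frac{1}{19} + C}$ ($R{\left(T,C \right)} = \frac{T - 2}{C + \frac{1}{10 + 9}} = \frac{-2 + T}{C + \frac{1}{19}} = \frac{-2 + T}{\frac{1}{19} + C}$)
$-97 - 133 R{\left(-10,-7 \right)} = -97 - 133 \frac{19 \left(-2 - 10\right)}{1 + 19 \left(-7\right)} = -97 - 133 \cdot 19 \frac{1}{1 - 133} \left(-12\right) = -97 - 133 \cdot 19 \frac{1}{-132} \left(-12\right) = -97 - 133 \cdot 19 \left(- \frac{1}{132}\right) \left(-12\right) = -97 - \frac{2527}{11} = - \frac{3594}{11}$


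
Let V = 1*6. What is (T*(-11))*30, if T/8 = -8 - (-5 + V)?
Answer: 23760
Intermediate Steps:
V = 6
T = -72 (T = 8*(-8 - (-5 + 6)) = 8*(-8 - 1*1) = 8*(-8 - 1) = 8*(-9) = -72)
(T*(-11))*30 = -72*(-11)*30 = 792*30 = 23760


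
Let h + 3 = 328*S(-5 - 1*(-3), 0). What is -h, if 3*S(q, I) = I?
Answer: 3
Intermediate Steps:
S(q, I) = I/3
h = -3 (h = -3 + 328*((1/3)*0) = -3 + 328*0 = -3 + 0 = -3)
-h = -1*(-3) = 3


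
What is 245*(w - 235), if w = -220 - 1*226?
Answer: -166845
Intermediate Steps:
w = -446 (w = -220 - 226 = -446)
245*(w - 235) = 245*(-446 - 235) = 245*(-681) = -166845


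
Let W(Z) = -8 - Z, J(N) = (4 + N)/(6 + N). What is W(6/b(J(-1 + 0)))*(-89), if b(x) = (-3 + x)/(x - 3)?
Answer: 1246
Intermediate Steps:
J(N) = (4 + N)/(6 + N)
b(x) = 1 (b(x) = (-3 + x)/(-3 + x) = 1)
W(6/b(J(-1 + 0)))*(-89) = (-8 - 6/1)*(-89) = (-8 - 6)*(-89) = -14*(-89) = 1246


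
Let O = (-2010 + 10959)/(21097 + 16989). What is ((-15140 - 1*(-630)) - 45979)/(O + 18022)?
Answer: -209434914/62399531 ≈ -3.3564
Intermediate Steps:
O = 8949/38086 ≈ 0.23497
((-15140 - 1*(-630)) - 45979)/(O + 18022) = ((-15140 - 1*(-630)) - 45979)/(8949/38086 + 18022) = ((-15140 + 630) - 45979)/(686394841/38086) = (-14510 - 45979)*(38086/686394841) = -60489*38086/686394841 = -209434914/62399531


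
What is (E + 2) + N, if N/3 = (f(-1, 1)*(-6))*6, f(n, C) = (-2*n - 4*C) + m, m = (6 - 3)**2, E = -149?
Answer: -903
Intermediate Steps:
m = 9 (m = 3**2 = 9)
f(n, C) = 9 - 4*C - 2*n (f(n, C) = (-2*n - 4*C) + 9 = (-4*C - 2*n) + 9 = 9 - 4*C - 2*n)
N = -756 (N = 3*(((9 - 4*1 - 2*(-1))*(-6))*6) = 3*(((9 - 4 + 2)*(-6))*6) = 3*((7*(-6))*6) = 3*(-42*6) = 3*(-252) = -756)
(E + 2) + N = (-149 + 2) - 756 = -147 - 756 = -903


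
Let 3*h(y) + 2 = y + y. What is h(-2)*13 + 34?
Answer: 8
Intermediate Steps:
h(y) = -2/3 + 2*y/3 (h(y) = -2/3 + (y + y)/3 = -2/3 + (2*y)/3 = -2/3 + 2*y/3)
h(-2)*13 + 34 = (-2/3 + (2/3)*(-2))*13 + 34 = (-2/3 - 4/3)*13 + 34 = -2*13 + 34 = -26 + 34 = 8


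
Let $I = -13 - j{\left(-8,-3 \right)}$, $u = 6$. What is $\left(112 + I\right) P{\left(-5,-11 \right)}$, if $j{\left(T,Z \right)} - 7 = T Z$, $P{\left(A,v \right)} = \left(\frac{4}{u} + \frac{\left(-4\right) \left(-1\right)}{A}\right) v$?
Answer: $\frac{1496}{15} \approx 99.733$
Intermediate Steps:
$P{\left(A,v \right)} = v \left(\frac{2}{3} + \frac{4}{A}\right)$ ($P{\left(A,v \right)} = \left(\frac{4}{6} + \frac{\left(-4\right) \left(-1\right)}{A}\right) v = \left(4 \cdot \frac{1}{6} + \frac{4}{A}\right) v = \left(\frac{2}{3} + \frac{4}{A}\right) v = v \left(\frac{2}{3} + \frac{4}{A}\right)$)
$j{\left(T,Z \right)} = 7 + T Z$
$I = -44$ ($I = -13 - \left(7 - -24\right) = -13 - \left(7 + 24\right) = -13 - 31 = -44$)
$\left(112 + I\right) P{\left(-5,-11 \right)} = \left(112 - 44\right) \frac{2}{3} \left(-11\right) \frac{1}{-5} \left(6 - 5\right) = 68 \cdot \frac{2}{3} \left(-11\right) \left(- \frac{1}{5}\right) 1 = 68 \cdot \frac{22}{15} = \frac{1496}{15}$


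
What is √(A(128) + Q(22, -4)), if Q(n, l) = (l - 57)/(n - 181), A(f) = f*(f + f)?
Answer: √828417507/159 ≈ 181.02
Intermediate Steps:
A(f) = 2*f² (A(f) = f*(2*f) = 2*f²)
Q(n, l) = (-57 + l)/(-181 + n)
√(A(128) + Q(22, -4)) = √(2*128² + (-57 - 4)/(-181 + 22)) = √(2*16384 - 61/(-159)) = √(32768 - 1/159*(-61)) = √(32768 + 61/159) = √(5210173/159) = √828417507/159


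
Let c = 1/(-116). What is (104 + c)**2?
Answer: 145515969/13456 ≈ 10814.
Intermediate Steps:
c = -1/116 ≈ -0.0086207
(104 + c)**2 = (104 - 1/116)**2 = (12063/116)**2 = 145515969/13456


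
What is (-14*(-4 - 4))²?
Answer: 12544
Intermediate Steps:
(-14*(-4 - 4))² = (-14*(-8))² = 112² = 12544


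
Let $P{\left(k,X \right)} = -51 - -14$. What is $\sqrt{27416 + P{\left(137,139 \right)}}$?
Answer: $\sqrt{27379} \approx 165.47$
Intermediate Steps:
$P{\left(k,X \right)} = -37$ ($P{\left(k,X \right)} = -51 + 14 = -37$)
$\sqrt{27416 + P{\left(137,139 \right)}} = \sqrt{27416 - 37} = \sqrt{27379}$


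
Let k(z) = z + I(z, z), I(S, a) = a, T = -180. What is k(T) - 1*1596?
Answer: -1956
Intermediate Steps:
k(z) = 2*z (k(z) = z + z = 2*z)
k(T) - 1*1596 = 2*(-180) - 1*1596 = -360 - 1596 = -1956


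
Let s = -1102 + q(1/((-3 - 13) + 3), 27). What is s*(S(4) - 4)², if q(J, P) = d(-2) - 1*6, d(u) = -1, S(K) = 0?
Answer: -17744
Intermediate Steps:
q(J, P) = -7 (q(J, P) = -1 - 1*6 = -1 - 6 = -7)
s = -1109 (s = -1102 - 7 = -1109)
s*(S(4) - 4)² = -1109*(0 - 4)² = -1109*(-4)² = -1109*16 = -17744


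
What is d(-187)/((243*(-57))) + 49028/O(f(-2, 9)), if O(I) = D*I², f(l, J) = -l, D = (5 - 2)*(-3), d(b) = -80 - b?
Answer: -18863630/13851 ≈ -1361.9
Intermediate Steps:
D = -9 (D = 3*(-3) = -9)
O(I) = -9*I²
d(-187)/((243*(-57))) + 49028/O(f(-2, 9)) = (-80 - 1*(-187))/((243*(-57))) + 49028/((-9*(-1*(-2))²)) = (-80 + 187)/(-13851) + 49028/((-9*2²)) = 107*(-1/13851) + 49028/((-9*4)) = -107/13851 + 49028/(-36) = -107/13851 + 49028*(-1/36) = -107/13851 - 12257/9 = -18863630/13851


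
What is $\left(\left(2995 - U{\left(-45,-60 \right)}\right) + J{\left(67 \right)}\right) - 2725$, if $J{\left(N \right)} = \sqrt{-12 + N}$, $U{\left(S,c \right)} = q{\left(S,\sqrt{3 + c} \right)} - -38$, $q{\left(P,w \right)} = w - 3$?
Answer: $235 + \sqrt{55} - i \sqrt{57} \approx 242.42 - 7.5498 i$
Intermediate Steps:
$q{\left(P,w \right)} = -3 + w$ ($q{\left(P,w \right)} = w - 3 = -3 + w$)
$U{\left(S,c \right)} = 35 + \sqrt{3 + c}$ ($U{\left(S,c \right)} = \left(-3 + \sqrt{3 + c}\right) - -38 = \left(-3 + \sqrt{3 + c}\right) + 38 = 35 + \sqrt{3 + c}$)
$\left(\left(2995 - U{\left(-45,-60 \right)}\right) + J{\left(67 \right)}\right) - 2725 = \left(\left(2995 - \left(35 + \sqrt{3 - 60}\right)\right) + \sqrt{-12 + 67}\right) - 2725 = \left(\left(2995 - \left(35 + \sqrt{-57}\right)\right) + \sqrt{55}\right) - 2725 = \left(\left(2995 - \left(35 + i \sqrt{57}\right)\right) + \sqrt{55}\right) - 2725 = \left(\left(2960 - i \sqrt{57}\right) + \sqrt{55}\right) - 2725 = \left(2960 + \sqrt{55} - i \sqrt{57}\right) - 2725 = 235 + \sqrt{55} - i \sqrt{57}$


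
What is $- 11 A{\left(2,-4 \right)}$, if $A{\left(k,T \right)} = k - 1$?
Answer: $-11$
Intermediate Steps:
$A{\left(k,T \right)} = -1 + k$
$- 11 A{\left(2,-4 \right)} = - 11 \left(-1 + 2\right) = \left(-11\right) 1 = -11$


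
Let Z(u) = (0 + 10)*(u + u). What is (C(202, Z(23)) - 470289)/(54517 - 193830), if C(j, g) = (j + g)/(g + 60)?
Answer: 122274809/36221380 ≈ 3.3758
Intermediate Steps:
Z(u) = 20*u (Z(u) = 10*(2*u) = 20*u)
C(j, g) = (g + j)/(60 + g)
(C(202, Z(23)) - 470289)/(54517 - 193830) = ((20*23 + 202)/(60 + 20*23) - 470289)/(54517 - 193830) = ((460 + 202)/(60 + 460) - 470289)/(-139313) = (662/520 - 470289)*(-1/139313) = ((1/520)*662 - 470289)*(-1/139313) = (331/260 - 470289)*(-1/139313) = -122274809/260*(-1/139313) = 122274809/36221380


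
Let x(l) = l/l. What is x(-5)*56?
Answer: 56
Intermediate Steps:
x(l) = 1
x(-5)*56 = 1*56 = 56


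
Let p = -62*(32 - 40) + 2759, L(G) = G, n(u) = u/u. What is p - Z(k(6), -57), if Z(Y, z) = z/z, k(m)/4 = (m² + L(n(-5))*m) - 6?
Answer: 3254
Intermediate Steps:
n(u) = 1
k(m) = -24 + 4*m + 4*m² (k(m) = 4*((m² + 1*m) - 6) = 4*((m² + m) - 6) = 4*((m + m²) - 6) = 4*(-6 + m + m²) = -24 + 4*m + 4*m²)
p = 3255 (p = -62*(-8) + 2759 = 496 + 2759 = 3255)
Z(Y, z) = 1
p - Z(k(6), -57) = 3255 - 1*1 = 3255 - 1 = 3254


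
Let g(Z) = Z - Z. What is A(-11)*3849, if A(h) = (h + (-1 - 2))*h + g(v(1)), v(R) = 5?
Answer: 592746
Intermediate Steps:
g(Z) = 0
A(h) = h*(-3 + h) (A(h) = (h + (-1 - 2))*h + 0 = (h - 3)*h + 0 = (-3 + h)*h + 0 = h*(-3 + h) + 0 = h*(-3 + h))
A(-11)*3849 = -11*(-3 - 11)*3849 = -11*(-14)*3849 = 154*3849 = 592746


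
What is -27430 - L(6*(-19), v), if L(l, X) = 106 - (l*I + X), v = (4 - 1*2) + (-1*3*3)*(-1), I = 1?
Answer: -27639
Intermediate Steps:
v = 11 (v = (4 - 2) - 3*3*(-1) = 2 - 9*(-1) = 2 + 9 = 11)
L(l, X) = 106 - X - l (L(l, X) = 106 - (l*1 + X) = 106 - (l + X) = 106 - (X + l) = 106 + (-X - l) = 106 - X - l)
-27430 - L(6*(-19), v) = -27430 - (106 - 1*11 - 6*(-19)) = -27430 - (106 - 11 - 1*(-114)) = -27430 - (106 - 11 + 114) = -27430 - 1*209 = -27430 - 209 = -27639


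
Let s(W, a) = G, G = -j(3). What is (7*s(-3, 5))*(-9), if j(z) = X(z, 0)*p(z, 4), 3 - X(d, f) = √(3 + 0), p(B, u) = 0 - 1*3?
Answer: -567 + 189*√3 ≈ -239.64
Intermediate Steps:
p(B, u) = -3 (p(B, u) = 0 - 3 = -3)
X(d, f) = 3 - √3 (X(d, f) = 3 - √(3 + 0) = 3 - √3)
j(z) = -9 + 3*√3 (j(z) = (3 - √3)*(-3) = -9 + 3*√3)
G = 9 - 3*√3 (G = -(-9 + 3*√3) = 9 - 3*√3 ≈ 3.8038)
s(W, a) = 9 - 3*√3
(7*s(-3, 5))*(-9) = (7*(9 - 3*√3))*(-9) = (63 - 21*√3)*(-9) = -567 + 189*√3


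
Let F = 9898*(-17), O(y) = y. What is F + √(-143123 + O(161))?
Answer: -168266 + I*√142962 ≈ -1.6827e+5 + 378.1*I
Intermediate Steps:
F = -168266
F + √(-143123 + O(161)) = -168266 + √(-143123 + 161) = -168266 + √(-142962) = -168266 + I*√142962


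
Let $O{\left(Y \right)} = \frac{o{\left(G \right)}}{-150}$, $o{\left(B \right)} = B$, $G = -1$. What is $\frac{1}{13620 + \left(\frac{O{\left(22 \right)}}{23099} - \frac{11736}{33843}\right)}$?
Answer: $\frac{39086972850}{532351015735081} \approx 7.3423 \cdot 10^{-5}$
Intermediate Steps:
$O{\left(Y \right)} = \frac{1}{150}$ ($O{\left(Y \right)} = - \frac{1}{-150} = \left(-1\right) \left(- \frac{1}{150}\right) = \frac{1}{150}$)
$\frac{1}{13620 + \left(\frac{O{\left(22 \right)}}{23099} - \frac{11736}{33843}\right)} = \frac{1}{13620 + \left(\frac{1}{150 \cdot 23099} - \frac{11736}{33843}\right)} = \frac{1}{13620 + \left(\frac{1}{150} \cdot \frac{1}{23099} - \frac{3912}{11281}\right)} = \frac{1}{13620 + \left(\frac{1}{3464850} - \frac{3912}{11281}\right)} = \frac{1}{13620 - \frac{13554481919}{39086972850}} = \frac{1}{\frac{532351015735081}{39086972850}} = \frac{39086972850}{532351015735081}$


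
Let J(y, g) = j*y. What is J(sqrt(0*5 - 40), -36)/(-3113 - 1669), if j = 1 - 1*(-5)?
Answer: -2*I*sqrt(10)/797 ≈ -0.0079354*I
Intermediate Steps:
j = 6 (j = 1 + 5 = 6)
J(y, g) = 6*y
J(sqrt(0*5 - 40), -36)/(-3113 - 1669) = (6*sqrt(0*5 - 40))/(-3113 - 1669) = (6*sqrt(0 - 40))/(-4782) = (6*sqrt(-40))*(-1/4782) = (6*(2*I*sqrt(10)))*(-1/4782) = (12*I*sqrt(10))*(-1/4782) = -2*I*sqrt(10)/797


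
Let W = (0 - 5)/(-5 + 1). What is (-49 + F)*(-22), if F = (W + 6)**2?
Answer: -627/8 ≈ -78.375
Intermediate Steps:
W = 5/4 (W = -5/(-4) = -5*(-1/4) = 5/4 ≈ 1.2500)
F = 841/16 (F = (5/4 + 6)**2 = (29/4)**2 = 841/16 ≈ 52.563)
(-49 + F)*(-22) = (-49 + 841/16)*(-22) = (57/16)*(-22) = -627/8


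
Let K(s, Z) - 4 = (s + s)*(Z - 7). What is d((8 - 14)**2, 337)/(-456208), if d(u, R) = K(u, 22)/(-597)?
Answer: 271/68089044 ≈ 3.9801e-6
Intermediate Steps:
K(s, Z) = 4 + 2*s*(-7 + Z) (K(s, Z) = 4 + (s + s)*(Z - 7) = 4 + (2*s)*(-7 + Z) = 4 + 2*s*(-7 + Z))
d(u, R) = -4/597 - 10*u/199 (d(u, R) = (4 - 14*u + 2*22*u)/(-597) = (4 - 14*u + 44*u)*(-1/597) = (4 + 30*u)*(-1/597) = -4/597 - 10*u/199)
d((8 - 14)**2, 337)/(-456208) = (-4/597 - 10*(8 - 14)**2/199)/(-456208) = (-4/597 - 10/199*(-6)**2)*(-1/456208) = (-4/597 - 10/199*36)*(-1/456208) = (-4/597 - 360/199)*(-1/456208) = -1084/597*(-1/456208) = 271/68089044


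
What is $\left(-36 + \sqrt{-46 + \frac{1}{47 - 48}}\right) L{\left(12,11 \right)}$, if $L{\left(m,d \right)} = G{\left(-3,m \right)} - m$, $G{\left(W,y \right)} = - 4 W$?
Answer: $0$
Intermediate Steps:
$L{\left(m,d \right)} = 12 - m$ ($L{\left(m,d \right)} = \left(-4\right) \left(-3\right) - m = 12 - m$)
$\left(-36 + \sqrt{-46 + \frac{1}{47 - 48}}\right) L{\left(12,11 \right)} = \left(-36 + \sqrt{-46 + \frac{1}{47 - 48}}\right) \left(12 - 12\right) = \left(-36 + \sqrt{-46 + \frac{1}{-1}}\right) \left(12 - 12\right) = \left(-36 + \sqrt{-46 - 1}\right) 0 = \left(-36 + \sqrt{-47}\right) 0 = \left(-36 + i \sqrt{47}\right) 0 = 0$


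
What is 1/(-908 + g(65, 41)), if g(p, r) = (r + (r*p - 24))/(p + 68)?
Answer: -133/118082 ≈ -0.0011263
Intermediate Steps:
g(p, r) = (-24 + r + p*r)/(68 + p) (g(p, r) = (r + (p*r - 24))/(68 + p) = (r + (-24 + p*r))/(68 + p) = (-24 + r + p*r)/(68 + p))
1/(-908 + g(65, 41)) = 1/(-908 + (-24 + 41 + 65*41)/(68 + 65)) = 1/(-908 + (-24 + 41 + 2665)/133) = 1/(-908 + (1/133)*2682) = 1/(-908 + 2682/133) = 1/(-118082/133) = -133/118082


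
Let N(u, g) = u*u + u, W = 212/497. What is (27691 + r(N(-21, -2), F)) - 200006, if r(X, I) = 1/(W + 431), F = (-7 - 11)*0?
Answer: -36947609488/214419 ≈ -1.7232e+5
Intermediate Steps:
W = 212/497 (W = 212*(1/497) = 212/497 ≈ 0.42656)
F = 0 (F = -18*0 = 0)
N(u, g) = u + u² (N(u, g) = u² + u = u + u²)
r(X, I) = 497/214419 (r(X, I) = 1/(212/497 + 431) = 1/(214419/497) = 497/214419)
(27691 + r(N(-21, -2), F)) - 200006 = (27691 + 497/214419) - 200006 = 5937477026/214419 - 200006 = -36947609488/214419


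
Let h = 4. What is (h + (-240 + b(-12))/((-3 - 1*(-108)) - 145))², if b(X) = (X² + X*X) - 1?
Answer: 12769/1600 ≈ 7.9806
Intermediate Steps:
b(X) = -1 + 2*X² (b(X) = (X² + X²) - 1 = 2*X² - 1 = -1 + 2*X²)
(h + (-240 + b(-12))/((-3 - 1*(-108)) - 145))² = (4 + (-240 + (-1 + 2*(-12)²))/((-3 - 1*(-108)) - 145))² = (4 + (-240 + (-1 + 2*144))/((-3 + 108) - 145))² = (4 + (-240 + (-1 + 288))/(105 - 145))² = (4 + (-240 + 287)/(-40))² = (4 + 47*(-1/40))² = (4 - 47/40)² = (113/40)² = 12769/1600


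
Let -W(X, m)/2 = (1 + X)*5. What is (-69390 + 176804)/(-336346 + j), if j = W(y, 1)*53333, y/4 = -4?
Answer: 53707/3831802 ≈ 0.014016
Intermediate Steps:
y = -16 (y = 4*(-4) = -16)
W(X, m) = -10 - 10*X (W(X, m) = -2*(1 + X)*5 = -2*(5 + 5*X) = -10 - 10*X)
j = 7999950 (j = (-10 - 10*(-16))*53333 = (-10 + 160)*53333 = 150*53333 = 7999950)
(-69390 + 176804)/(-336346 + j) = (-69390 + 176804)/(-336346 + 7999950) = 107414/7663604 = 107414*(1/7663604) = 53707/3831802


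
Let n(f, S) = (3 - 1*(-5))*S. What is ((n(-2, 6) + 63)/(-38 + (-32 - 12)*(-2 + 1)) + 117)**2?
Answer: 73441/4 ≈ 18360.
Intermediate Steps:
n(f, S) = 8*S (n(f, S) = (3 + 5)*S = 8*S)
((n(-2, 6) + 63)/(-38 + (-32 - 12)*(-2 + 1)) + 117)**2 = ((8*6 + 63)/(-38 + (-32 - 12)*(-2 + 1)) + 117)**2 = ((48 + 63)/(-38 - 44*(-1)) + 117)**2 = (111/(-38 + 44) + 117)**2 = (111/6 + 117)**2 = (111*(1/6) + 117)**2 = (37/2 + 117)**2 = (271/2)**2 = 73441/4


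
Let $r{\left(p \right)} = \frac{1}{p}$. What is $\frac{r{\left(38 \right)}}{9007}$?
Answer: $\frac{1}{342266} \approx 2.9217 \cdot 10^{-6}$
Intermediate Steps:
$\frac{r{\left(38 \right)}}{9007} = \frac{1}{38 \cdot 9007} = \frac{1}{38} \cdot \frac{1}{9007} = \frac{1}{342266}$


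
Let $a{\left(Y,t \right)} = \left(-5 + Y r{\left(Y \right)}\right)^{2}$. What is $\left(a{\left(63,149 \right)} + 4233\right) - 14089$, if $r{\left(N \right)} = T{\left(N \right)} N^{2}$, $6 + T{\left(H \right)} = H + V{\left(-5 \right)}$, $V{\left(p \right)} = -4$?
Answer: $175628385170340$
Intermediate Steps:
$T{\left(H \right)} = -10 + H$ ($T{\left(H \right)} = -6 + \left(H - 4\right) = -6 + \left(-4 + H\right) = -10 + H$)
$r{\left(N \right)} = N^{2} \left(-10 + N\right)$ ($r{\left(N \right)} = \left(-10 + N\right) N^{2} = N^{2} \left(-10 + N\right)$)
$a{\left(Y,t \right)} = \left(-5 + Y^{3} \left(-10 + Y\right)\right)^{2}$ ($a{\left(Y,t \right)} = \left(-5 + Y Y^{2} \left(-10 + Y\right)\right)^{2} = \left(-5 + Y^{3} \left(-10 + Y\right)\right)^{2}$)
$\left(a{\left(63,149 \right)} + 4233\right) - 14089 = \left(\left(5 + 63^{3} \left(10 - 63\right)\right)^{2} + 4233\right) - 14089 = \left(\left(5 + 250047 \left(10 - 63\right)\right)^{2} + 4233\right) - 14089 = \left(\left(5 + 250047 \left(-53\right)\right)^{2} + 4233\right) - 14089 = \left(\left(5 - 13252491\right)^{2} + 4233\right) - 14089 = \left(\left(-13252486\right)^{2} + 4233\right) - 14089 = \left(175628385180196 + 4233\right) - 14089 = 175628385184429 - 14089 = 175628385170340$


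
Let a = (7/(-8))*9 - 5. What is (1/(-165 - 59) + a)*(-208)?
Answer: 37505/14 ≈ 2678.9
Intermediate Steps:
a = -103/8 (a = (7*(-⅛))*9 - 5 = -7/8*9 - 5 = -63/8 - 5 = -103/8 ≈ -12.875)
(1/(-165 - 59) + a)*(-208) = (1/(-165 - 59) - 103/8)*(-208) = (1/(-224) - 103/8)*(-208) = (-1/224 - 103/8)*(-208) = -2885/224*(-208) = 37505/14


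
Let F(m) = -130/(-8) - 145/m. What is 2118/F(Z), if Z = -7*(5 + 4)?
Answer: 533736/4675 ≈ 114.17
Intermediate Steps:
Z = -63 (Z = -7*9 = -63)
F(m) = 65/4 - 145/m (F(m) = -130*(-1/8) - 145/m = 65/4 - 145/m)
2118/F(Z) = 2118/(65/4 - 145/(-63)) = 2118/(65/4 - 145*(-1/63)) = 2118/(65/4 + 145/63) = 2118/(4675/252) = 2118*(252/4675) = 533736/4675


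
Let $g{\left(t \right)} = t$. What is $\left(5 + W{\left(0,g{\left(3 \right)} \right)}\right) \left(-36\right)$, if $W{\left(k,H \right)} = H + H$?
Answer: $-396$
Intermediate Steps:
$W{\left(k,H \right)} = 2 H$
$\left(5 + W{\left(0,g{\left(3 \right)} \right)}\right) \left(-36\right) = \left(5 + 2 \cdot 3\right) \left(-36\right) = \left(5 + 6\right) \left(-36\right) = 11 \left(-36\right) = -396$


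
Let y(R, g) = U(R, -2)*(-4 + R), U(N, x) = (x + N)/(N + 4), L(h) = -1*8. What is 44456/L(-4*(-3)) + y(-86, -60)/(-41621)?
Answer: -9482799817/1706461 ≈ -5557.0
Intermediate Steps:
L(h) = -8
U(N, x) = (N + x)/(4 + N)
y(R, g) = (-4 + R)*(-2 + R)/(4 + R) (y(R, g) = ((R - 2)/(4 + R))*(-4 + R) = ((-2 + R)/(4 + R))*(-4 + R) = (-4 + R)*(-2 + R)/(4 + R))
44456/L(-4*(-3)) + y(-86, -60)/(-41621) = 44456/(-8) + ((-4 - 86)*(-2 - 86)/(4 - 86))/(-41621) = 44456*(-1/8) + (-90*(-88)/(-82))*(-1/41621) = -5557 - 1/82*(-90)*(-88)*(-1/41621) = -5557 - 3960/41*(-1/41621) = -5557 + 3960/1706461 = -9482799817/1706461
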